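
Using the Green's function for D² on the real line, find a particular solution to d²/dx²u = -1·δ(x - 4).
-\frac{|x - 4|}{2}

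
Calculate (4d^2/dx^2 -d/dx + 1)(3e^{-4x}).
207 e^{- 4 x}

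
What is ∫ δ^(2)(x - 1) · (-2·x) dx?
0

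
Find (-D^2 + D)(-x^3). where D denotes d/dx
3 x \left(2 - x\right)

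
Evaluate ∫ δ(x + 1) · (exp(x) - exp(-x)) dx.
- 2 \sinh{\left(1 \right)}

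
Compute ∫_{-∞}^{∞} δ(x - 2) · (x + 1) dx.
3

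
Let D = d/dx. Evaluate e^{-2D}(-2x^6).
- 2 x^{6} + 24 x^{5} - 120 x^{4} + 320 x^{3} - 480 x^{2} + 384 x - 128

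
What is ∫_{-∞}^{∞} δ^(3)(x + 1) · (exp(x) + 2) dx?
- \frac{1}{e}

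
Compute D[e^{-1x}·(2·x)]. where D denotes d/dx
2 \left(1 - x\right) e^{- x}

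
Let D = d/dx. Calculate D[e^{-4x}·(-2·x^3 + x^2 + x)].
\left(8 x^{3} - 10 x^{2} - 2 x + 1\right) e^{- 4 x}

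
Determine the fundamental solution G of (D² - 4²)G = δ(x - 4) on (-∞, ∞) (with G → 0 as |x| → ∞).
-\frac{e^{-4|x - 4|}}{8}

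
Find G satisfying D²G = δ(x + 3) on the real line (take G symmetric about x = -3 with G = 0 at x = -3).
\frac{|x + 3|}{2}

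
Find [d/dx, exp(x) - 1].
e^{x}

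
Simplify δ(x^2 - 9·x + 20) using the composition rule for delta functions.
\frac{\delta(x - 5) + \delta(x - 4)}{1}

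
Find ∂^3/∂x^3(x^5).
60 x^{2}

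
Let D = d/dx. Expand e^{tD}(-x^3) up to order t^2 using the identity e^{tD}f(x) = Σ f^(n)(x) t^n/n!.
x \left(- 3 t^{2} - 3 t x - x^{2}\right)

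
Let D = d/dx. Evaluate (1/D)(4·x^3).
x^{4}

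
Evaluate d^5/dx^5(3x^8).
20160 x^{3}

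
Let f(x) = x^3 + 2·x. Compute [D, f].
3 x^{2} + 2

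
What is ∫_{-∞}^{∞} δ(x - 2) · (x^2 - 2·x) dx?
0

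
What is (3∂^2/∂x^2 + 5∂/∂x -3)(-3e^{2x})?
- 57 e^{2 x}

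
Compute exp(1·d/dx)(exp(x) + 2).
e^{x + 1} + 2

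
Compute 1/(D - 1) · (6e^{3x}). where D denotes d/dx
3 e^{3 x}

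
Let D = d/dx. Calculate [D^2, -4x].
-8D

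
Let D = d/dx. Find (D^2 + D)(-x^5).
5 x^{3} \left(- x - 4\right)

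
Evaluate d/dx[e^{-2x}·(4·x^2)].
8 x \left(1 - x\right) e^{- 2 x}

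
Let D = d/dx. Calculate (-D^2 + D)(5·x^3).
15 x \left(x - 2\right)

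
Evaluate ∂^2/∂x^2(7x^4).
84 x^{2}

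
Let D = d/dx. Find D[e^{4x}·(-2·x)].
\left(- 8 x - 2\right) e^{4 x}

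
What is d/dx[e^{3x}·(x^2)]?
x \left(3 x + 2\right) e^{3 x}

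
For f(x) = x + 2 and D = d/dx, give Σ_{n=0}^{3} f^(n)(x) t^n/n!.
t + x + 2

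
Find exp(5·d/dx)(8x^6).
8 x^{6} + 240 x^{5} + 3000 x^{4} + 20000 x^{3} + 75000 x^{2} + 150000 x + 125000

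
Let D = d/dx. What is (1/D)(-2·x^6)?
- \frac{2 x^{7}}{7}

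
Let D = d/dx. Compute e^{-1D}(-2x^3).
- 2 x^{3} + 6 x^{2} - 6 x + 2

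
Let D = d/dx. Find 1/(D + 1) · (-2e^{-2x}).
2 e^{- 2 x}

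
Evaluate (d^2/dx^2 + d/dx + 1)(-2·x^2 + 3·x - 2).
- 2 x^{2} - x - 3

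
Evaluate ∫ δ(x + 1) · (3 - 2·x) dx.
5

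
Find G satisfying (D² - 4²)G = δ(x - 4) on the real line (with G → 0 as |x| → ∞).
-\frac{e^{-4|x - 4|}}{8}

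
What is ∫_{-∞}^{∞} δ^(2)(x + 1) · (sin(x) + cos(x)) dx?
- \cos{\left(1 \right)} + \sin{\left(1 \right)}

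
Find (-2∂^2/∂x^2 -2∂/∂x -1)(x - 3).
1 - x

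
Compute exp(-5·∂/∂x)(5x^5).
5 x^{5} - 125 x^{4} + 1250 x^{3} - 6250 x^{2} + 15625 x - 15625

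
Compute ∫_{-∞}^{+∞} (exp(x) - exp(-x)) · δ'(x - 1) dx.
- 2 \cosh{\left(1 \right)}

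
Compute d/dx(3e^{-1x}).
- 3 e^{- x}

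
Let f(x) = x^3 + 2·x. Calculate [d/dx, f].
3 x^{2} + 2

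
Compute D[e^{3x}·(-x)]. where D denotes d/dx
\left(- 3 x - 1\right) e^{3 x}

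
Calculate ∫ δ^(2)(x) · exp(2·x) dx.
4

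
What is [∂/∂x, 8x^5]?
40 x^{4}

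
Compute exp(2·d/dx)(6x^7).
6 x^{7} + 84 x^{6} + 504 x^{5} + 1680 x^{4} + 3360 x^{3} + 4032 x^{2} + 2688 x + 768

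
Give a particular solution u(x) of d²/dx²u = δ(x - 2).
\frac{|x - 2|}{2}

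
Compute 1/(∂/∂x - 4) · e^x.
- \frac{e^{x}}{3}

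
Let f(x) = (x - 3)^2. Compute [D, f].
2 x - 6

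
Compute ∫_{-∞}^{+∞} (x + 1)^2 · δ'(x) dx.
-2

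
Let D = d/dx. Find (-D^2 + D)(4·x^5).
20 x^{3} \left(x - 4\right)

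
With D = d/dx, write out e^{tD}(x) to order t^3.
t + x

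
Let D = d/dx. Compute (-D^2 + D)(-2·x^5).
10 x^{3} \left(4 - x\right)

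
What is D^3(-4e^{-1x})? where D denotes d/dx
4 e^{- x}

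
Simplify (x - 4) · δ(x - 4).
0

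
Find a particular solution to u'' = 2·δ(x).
|x|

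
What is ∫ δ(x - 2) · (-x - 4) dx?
-6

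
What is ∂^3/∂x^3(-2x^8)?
- 672 x^{5}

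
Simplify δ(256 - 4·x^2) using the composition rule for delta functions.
\frac{\delta(x - 8) + \delta(x + 8)}{64}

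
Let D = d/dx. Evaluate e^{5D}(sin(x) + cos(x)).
\sqrt{2} \sin{\left(x + \frac{\pi}{4} + 5 \right)}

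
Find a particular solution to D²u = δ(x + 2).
\frac{|x + 2|}{2}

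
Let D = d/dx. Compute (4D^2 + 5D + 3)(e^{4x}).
87 e^{4 x}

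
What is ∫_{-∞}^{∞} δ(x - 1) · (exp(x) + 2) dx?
2 + e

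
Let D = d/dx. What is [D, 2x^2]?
4 x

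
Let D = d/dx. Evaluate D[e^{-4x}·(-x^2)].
2 x \left(2 x - 1\right) e^{- 4 x}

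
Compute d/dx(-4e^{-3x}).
12 e^{- 3 x}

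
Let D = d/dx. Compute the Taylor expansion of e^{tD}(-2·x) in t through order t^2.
- 2 t - 2 x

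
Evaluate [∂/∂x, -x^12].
- 12 x^{11}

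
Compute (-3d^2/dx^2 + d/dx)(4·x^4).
16 x^{2} \left(x - 9\right)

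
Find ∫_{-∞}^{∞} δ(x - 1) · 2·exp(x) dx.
2 e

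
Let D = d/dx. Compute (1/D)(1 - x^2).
- \frac{x^{3}}{3} + x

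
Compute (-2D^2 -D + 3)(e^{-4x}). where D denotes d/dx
- 25 e^{- 4 x}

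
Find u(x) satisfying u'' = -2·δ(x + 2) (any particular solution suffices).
-|x + 2|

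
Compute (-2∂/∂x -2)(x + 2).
- 2 x - 6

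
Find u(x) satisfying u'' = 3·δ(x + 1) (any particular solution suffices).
\frac{3|x + 1|}{2}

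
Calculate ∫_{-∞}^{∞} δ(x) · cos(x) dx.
1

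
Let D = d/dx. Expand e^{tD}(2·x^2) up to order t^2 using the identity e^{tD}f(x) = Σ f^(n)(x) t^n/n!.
2 t^{2} + 4 t x + 2 x^{2}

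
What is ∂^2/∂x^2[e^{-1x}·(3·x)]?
3 \left(x - 2\right) e^{- x}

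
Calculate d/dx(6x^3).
18 x^{2}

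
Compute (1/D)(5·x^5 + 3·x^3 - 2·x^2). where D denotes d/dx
\frac{5 x^{6}}{6} + \frac{3 x^{4}}{4} - \frac{2 x^{3}}{3}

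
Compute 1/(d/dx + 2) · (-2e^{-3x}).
2 e^{- 3 x}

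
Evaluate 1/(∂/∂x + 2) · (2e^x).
\frac{2 e^{x}}{3}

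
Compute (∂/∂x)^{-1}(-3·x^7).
- \frac{3 x^{8}}{8}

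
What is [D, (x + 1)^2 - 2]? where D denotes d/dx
2 x + 2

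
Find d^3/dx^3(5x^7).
1050 x^{4}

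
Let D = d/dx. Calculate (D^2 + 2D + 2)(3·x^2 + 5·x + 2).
6 x^{2} + 22 x + 20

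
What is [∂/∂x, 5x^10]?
50 x^{9}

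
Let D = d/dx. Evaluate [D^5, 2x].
10D^{4}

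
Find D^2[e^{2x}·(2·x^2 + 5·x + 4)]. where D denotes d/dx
\left(8 x^{2} + 36 x + 40\right) e^{2 x}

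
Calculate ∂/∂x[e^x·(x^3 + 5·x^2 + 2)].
\left(x^{3} + 8 x^{2} + 10 x + 2\right) e^{x}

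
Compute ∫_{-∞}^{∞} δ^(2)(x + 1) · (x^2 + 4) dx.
2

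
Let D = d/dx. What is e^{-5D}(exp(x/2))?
e^{\frac{x}{2} - \frac{5}{2}}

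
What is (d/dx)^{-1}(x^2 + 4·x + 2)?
\frac{x^{3}}{3} + 2 x^{2} + 2 x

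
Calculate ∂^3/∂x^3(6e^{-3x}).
- 162 e^{- 3 x}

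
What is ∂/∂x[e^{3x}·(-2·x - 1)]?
\left(- 6 x - 5\right) e^{3 x}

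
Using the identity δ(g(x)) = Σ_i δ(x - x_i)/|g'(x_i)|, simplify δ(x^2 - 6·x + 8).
\frac{\delta(x - 4) + \delta(x - 2)}{2}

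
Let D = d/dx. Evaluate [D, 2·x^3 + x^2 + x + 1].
6 x^{2} + 2 x + 1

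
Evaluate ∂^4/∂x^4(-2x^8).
- 3360 x^{4}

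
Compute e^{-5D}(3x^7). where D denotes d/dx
3 x^{7} - 105 x^{6} + 1575 x^{5} - 13125 x^{4} + 65625 x^{3} - 196875 x^{2} + 328125 x - 234375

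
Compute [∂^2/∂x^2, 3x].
6\frac{d}{dx}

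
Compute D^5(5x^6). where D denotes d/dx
3600 x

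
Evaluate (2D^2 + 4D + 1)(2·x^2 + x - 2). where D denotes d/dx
2 x^{2} + 17 x + 10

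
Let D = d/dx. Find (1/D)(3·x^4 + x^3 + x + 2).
\frac{3 x^{5}}{5} + \frac{x^{4}}{4} + \frac{x^{2}}{2} + 2 x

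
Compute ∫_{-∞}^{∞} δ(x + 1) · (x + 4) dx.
3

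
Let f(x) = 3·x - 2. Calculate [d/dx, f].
3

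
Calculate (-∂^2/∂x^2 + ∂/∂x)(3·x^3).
9 x \left(x - 2\right)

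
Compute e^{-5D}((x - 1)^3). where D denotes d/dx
x^{3} - 18 x^{2} + 108 x - 216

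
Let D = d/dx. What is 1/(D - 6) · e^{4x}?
- \frac{e^{4 x}}{2}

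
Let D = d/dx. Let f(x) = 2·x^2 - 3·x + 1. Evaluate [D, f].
4 x - 3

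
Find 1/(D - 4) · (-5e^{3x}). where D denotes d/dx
5 e^{3 x}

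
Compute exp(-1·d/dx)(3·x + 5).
3 x + 2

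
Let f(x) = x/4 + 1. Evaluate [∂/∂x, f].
\frac{1}{4}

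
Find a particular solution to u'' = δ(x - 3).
\frac{|x - 3|}{2}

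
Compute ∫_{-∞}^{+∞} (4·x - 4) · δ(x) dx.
-4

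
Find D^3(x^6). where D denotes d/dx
120 x^{3}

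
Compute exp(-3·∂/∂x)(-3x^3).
- 3 x^{3} + 27 x^{2} - 81 x + 81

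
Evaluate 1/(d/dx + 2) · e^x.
\frac{e^{x}}{3}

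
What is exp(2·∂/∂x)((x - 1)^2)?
x^{2} + 2 x + 1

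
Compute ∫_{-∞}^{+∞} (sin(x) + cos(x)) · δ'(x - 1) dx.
- \cos{\left(1 \right)} + \sin{\left(1 \right)}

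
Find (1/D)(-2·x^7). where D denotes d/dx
- \frac{x^{8}}{4}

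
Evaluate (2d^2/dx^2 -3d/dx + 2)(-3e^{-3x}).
- 87 e^{- 3 x}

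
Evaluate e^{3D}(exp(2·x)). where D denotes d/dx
e^{2 x + 6}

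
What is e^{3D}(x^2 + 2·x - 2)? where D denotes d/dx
x^{2} + 8 x + 13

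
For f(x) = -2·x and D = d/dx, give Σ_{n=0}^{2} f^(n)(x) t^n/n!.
- 2 t - 2 x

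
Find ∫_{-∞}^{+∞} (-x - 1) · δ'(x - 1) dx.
1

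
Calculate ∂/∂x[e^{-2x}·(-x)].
\left(2 x - 1\right) e^{- 2 x}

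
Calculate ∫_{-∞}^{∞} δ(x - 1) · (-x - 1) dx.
-2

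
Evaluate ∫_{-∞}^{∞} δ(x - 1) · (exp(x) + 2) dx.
2 + e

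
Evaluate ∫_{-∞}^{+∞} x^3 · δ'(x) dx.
0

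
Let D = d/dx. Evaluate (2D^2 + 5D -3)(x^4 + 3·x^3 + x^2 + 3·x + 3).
- 3 x^{4} + 11 x^{3} + 66 x^{2} + 37 x + 10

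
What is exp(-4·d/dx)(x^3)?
x^{3} - 12 x^{2} + 48 x - 64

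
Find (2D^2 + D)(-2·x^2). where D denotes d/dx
- 4 x - 8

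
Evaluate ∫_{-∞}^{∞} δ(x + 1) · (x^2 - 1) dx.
0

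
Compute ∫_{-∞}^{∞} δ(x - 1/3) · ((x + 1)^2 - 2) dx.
- \frac{2}{9}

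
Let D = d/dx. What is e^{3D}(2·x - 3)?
2 x + 3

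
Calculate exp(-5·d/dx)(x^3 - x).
x^{3} - 15 x^{2} + 74 x - 120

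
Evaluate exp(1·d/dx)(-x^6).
- x^{6} - 6 x^{5} - 15 x^{4} - 20 x^{3} - 15 x^{2} - 6 x - 1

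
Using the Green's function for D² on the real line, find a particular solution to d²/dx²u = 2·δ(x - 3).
|x - 3|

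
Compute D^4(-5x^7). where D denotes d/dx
- 4200 x^{3}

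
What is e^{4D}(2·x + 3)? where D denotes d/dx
2 x + 11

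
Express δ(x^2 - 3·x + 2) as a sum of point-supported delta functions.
\frac{\delta(x - 1) + \delta(x - 2)}{1}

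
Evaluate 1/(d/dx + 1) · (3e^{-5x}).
- \frac{3 e^{- 5 x}}{4}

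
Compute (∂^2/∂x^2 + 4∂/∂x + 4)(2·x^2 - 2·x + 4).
8 x^{2} + 8 x + 12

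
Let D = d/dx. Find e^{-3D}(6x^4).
6 x^{4} - 72 x^{3} + 324 x^{2} - 648 x + 486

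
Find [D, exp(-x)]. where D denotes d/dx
- e^{- x}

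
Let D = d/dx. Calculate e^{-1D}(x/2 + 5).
\frac{x}{2} + \frac{9}{2}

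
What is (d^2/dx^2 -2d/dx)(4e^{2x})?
0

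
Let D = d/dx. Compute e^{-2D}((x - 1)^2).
x^{2} - 6 x + 9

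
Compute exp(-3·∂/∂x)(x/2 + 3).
\frac{x}{2} + \frac{3}{2}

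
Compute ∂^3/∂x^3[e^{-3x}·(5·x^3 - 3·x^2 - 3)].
3 \left(- 45 x^{3} + 162 x^{2} - 144 x + 55\right) e^{- 3 x}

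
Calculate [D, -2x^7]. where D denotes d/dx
- 14 x^{6}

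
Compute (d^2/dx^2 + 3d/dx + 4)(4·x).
16 x + 12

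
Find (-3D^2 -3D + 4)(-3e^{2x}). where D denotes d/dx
42 e^{2 x}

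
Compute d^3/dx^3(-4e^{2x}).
- 32 e^{2 x}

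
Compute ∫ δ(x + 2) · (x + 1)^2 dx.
1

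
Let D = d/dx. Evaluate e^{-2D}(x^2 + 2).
x^{2} - 4 x + 6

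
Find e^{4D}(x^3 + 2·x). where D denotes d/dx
x^{3} + 12 x^{2} + 50 x + 72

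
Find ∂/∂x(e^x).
e^{x}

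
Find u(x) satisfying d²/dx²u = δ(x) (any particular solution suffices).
\frac{|x|}{2}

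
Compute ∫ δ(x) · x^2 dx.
0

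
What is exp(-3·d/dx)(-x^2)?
- x^{2} + 6 x - 9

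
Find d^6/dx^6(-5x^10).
- 756000 x^{4}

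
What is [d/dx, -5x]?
-5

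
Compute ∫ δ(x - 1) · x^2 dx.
1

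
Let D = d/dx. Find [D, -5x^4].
- 20 x^{3}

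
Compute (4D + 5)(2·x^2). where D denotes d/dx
2 x \left(5 x + 8\right)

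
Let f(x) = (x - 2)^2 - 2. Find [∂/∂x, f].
2 x - 4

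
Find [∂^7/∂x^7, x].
7\frac{d^{6}}{dx^{6}}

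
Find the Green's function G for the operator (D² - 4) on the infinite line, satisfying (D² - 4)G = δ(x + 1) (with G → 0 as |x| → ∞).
-\frac{e^{-2|x + 1|}}{4}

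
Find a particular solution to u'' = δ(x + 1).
\frac{|x + 1|}{2}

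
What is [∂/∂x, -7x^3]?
- 21 x^{2}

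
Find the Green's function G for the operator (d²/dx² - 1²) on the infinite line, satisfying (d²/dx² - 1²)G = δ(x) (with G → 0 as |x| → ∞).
-\frac{e^{-|x|}}{2}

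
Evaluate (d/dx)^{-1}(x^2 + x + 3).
\frac{x^{3}}{3} + \frac{x^{2}}{2} + 3 x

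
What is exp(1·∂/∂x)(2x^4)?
2 x^{4} + 8 x^{3} + 12 x^{2} + 8 x + 2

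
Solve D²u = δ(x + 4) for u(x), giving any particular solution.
\frac{|x + 4|}{2}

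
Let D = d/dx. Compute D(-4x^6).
- 24 x^{5}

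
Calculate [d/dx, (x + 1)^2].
2 x + 2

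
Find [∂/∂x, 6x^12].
72 x^{11}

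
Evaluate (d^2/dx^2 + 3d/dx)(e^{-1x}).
- 2 e^{- x}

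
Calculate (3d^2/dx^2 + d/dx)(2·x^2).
4 x + 12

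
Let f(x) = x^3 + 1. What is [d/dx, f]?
3 x^{2}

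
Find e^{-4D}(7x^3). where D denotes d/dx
7 x^{3} - 84 x^{2} + 336 x - 448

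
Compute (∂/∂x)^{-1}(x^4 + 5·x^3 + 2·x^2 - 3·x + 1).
\frac{x^{5}}{5} + \frac{5 x^{4}}{4} + \frac{2 x^{3}}{3} - \frac{3 x^{2}}{2} + x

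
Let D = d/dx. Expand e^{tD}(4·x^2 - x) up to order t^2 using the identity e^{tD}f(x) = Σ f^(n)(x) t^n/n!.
4 t^{2} + t \left(8 x - 1\right) + 4 x^{2} - x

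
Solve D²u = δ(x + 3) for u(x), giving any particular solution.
\frac{|x + 3|}{2}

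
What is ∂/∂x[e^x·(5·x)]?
5 \left(x + 1\right) e^{x}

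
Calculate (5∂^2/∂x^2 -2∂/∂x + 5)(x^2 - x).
5 x^{2} - 9 x + 12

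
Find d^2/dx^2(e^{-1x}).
e^{- x}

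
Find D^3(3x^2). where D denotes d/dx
0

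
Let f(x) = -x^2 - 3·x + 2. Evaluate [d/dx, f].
- 2 x - 3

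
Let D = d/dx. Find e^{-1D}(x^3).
x^{3} - 3 x^{2} + 3 x - 1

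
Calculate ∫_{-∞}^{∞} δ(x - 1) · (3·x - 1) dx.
2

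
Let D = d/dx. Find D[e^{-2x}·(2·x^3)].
x^{2} \left(6 - 4 x\right) e^{- 2 x}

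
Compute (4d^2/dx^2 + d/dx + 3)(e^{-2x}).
17 e^{- 2 x}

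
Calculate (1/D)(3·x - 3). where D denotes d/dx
\frac{3 x^{2}}{2} - 3 x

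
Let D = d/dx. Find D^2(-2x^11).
- 220 x^{9}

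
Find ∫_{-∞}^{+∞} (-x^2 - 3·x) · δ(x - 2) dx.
-10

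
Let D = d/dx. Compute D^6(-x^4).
0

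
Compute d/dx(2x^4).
8 x^{3}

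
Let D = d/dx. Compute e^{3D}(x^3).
x^{3} + 9 x^{2} + 27 x + 27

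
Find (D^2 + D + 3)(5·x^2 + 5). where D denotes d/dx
15 x^{2} + 10 x + 25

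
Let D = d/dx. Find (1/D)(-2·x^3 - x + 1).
- \frac{x^{4}}{2} - \frac{x^{2}}{2} + x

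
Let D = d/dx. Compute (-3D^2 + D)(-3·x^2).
18 - 6 x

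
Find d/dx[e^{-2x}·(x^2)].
2 x \left(1 - x\right) e^{- 2 x}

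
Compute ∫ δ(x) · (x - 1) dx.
-1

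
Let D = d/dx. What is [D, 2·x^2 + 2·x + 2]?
4 x + 2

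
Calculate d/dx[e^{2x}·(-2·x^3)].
x^{2} \left(- 4 x - 6\right) e^{2 x}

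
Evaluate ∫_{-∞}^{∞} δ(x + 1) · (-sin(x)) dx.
\sin{\left(1 \right)}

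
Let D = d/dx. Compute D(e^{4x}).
4 e^{4 x}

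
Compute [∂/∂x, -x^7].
- 7 x^{6}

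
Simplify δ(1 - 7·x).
\frac{\delta(x - 1/7)}{7}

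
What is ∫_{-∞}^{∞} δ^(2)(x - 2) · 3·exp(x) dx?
3 e^{2}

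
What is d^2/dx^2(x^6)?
30 x^{4}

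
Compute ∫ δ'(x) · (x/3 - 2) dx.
- \frac{1}{3}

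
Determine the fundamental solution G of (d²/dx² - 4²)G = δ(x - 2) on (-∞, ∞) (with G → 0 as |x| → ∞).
-\frac{e^{-4|x - 2|}}{8}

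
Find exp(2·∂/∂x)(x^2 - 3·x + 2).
x \left(x + 1\right)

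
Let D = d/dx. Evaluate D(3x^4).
12 x^{3}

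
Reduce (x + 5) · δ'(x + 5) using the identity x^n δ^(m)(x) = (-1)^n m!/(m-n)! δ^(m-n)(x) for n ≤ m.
-\delta(x + 5)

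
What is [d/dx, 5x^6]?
30 x^{5}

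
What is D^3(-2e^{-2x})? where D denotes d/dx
16 e^{- 2 x}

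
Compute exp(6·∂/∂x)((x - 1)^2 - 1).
x^{2} + 10 x + 24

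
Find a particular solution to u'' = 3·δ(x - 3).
\frac{3|x - 3|}{2}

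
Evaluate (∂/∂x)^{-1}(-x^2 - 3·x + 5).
- \frac{x^{3}}{3} - \frac{3 x^{2}}{2} + 5 x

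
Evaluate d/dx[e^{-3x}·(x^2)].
x \left(2 - 3 x\right) e^{- 3 x}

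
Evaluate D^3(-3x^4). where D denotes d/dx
- 72 x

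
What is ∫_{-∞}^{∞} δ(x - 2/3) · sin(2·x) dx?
\sin{\left(\frac{4}{3} \right)}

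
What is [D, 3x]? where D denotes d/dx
3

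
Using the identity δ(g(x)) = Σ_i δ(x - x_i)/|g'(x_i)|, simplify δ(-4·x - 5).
\frac{\delta(x + 5/4)}{4}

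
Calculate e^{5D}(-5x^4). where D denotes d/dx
- 5 x^{4} - 100 x^{3} - 750 x^{2} - 2500 x - 3125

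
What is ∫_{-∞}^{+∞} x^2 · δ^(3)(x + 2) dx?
0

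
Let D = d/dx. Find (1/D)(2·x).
x^{2}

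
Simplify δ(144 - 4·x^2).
\frac{\delta(x - 6) + \delta(x + 6)}{48}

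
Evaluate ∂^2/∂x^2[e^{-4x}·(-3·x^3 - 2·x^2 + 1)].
2 \left(- 24 x^{3} + 20 x^{2} + 7 x + 6\right) e^{- 4 x}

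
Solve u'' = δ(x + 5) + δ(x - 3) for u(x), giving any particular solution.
\frac{|x + 5|}{2} + \frac{|x - 3|}{2}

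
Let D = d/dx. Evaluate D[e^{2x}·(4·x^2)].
8 x \left(x + 1\right) e^{2 x}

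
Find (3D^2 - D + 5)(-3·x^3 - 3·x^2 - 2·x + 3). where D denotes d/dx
- 15 x^{3} - 6 x^{2} - 58 x - 1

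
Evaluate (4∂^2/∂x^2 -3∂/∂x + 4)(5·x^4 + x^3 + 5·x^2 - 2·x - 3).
20 x^{4} - 56 x^{3} + 251 x^{2} - 14 x + 34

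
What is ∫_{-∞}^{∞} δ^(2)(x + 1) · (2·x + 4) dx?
0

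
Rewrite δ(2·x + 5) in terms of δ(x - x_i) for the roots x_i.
\frac{\delta(x + 5/2)}{2}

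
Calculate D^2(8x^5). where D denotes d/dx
160 x^{3}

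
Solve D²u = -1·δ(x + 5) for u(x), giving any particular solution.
-\frac{|x + 5|}{2}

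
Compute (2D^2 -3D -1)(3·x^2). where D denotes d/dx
- 3 x^{2} - 18 x + 12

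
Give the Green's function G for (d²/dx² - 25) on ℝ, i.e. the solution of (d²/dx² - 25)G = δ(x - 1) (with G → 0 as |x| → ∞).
-\frac{e^{-5|x - 1|}}{10}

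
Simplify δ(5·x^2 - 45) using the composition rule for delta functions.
\frac{\delta(x - 3) + \delta(x + 3)}{30}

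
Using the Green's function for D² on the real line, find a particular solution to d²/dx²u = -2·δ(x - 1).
-|x - 1|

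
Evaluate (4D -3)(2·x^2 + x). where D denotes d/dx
- 6 x^{2} + 13 x + 4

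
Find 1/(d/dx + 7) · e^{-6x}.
e^{- 6 x}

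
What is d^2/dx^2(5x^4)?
60 x^{2}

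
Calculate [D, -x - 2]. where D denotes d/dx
-1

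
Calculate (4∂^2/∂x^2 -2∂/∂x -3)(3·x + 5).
- 9 x - 21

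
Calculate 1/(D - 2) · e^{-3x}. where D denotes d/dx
- \frac{e^{- 3 x}}{5}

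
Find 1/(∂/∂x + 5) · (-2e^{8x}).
- \frac{2 e^{8 x}}{13}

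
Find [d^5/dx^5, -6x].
-30\frac{d^{4}}{dx^{4}}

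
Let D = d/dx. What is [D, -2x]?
-2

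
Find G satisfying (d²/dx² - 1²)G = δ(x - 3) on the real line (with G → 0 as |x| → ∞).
-\frac{e^{-|x - 3|}}{2}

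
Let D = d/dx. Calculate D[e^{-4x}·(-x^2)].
2 x \left(2 x - 1\right) e^{- 4 x}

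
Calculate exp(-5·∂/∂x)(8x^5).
8 x^{5} - 200 x^{4} + 2000 x^{3} - 10000 x^{2} + 25000 x - 25000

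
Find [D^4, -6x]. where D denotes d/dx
-24D^{3}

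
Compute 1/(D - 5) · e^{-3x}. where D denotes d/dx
- \frac{e^{- 3 x}}{8}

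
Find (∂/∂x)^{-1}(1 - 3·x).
- \frac{3 x^{2}}{2} + x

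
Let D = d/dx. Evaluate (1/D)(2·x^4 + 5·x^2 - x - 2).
\frac{2 x^{5}}{5} + \frac{5 x^{3}}{3} - \frac{x^{2}}{2} - 2 x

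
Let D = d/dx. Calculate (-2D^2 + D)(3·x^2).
6 x - 12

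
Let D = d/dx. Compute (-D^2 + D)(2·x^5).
10 x^{3} \left(x - 4\right)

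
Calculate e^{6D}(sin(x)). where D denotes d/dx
\sin{\left(x + 6 \right)}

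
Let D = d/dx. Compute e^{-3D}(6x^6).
6 x^{6} - 108 x^{5} + 810 x^{4} - 3240 x^{3} + 7290 x^{2} - 8748 x + 4374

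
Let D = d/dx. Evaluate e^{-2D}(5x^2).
5 x^{2} - 20 x + 20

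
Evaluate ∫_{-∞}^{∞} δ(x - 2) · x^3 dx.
8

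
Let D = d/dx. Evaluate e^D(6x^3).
6 x^{3} + 18 x^{2} + 18 x + 6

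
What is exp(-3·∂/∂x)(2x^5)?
2 x^{5} - 30 x^{4} + 180 x^{3} - 540 x^{2} + 810 x - 486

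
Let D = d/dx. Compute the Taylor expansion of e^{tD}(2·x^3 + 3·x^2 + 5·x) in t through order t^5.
2 t^{3} + t^{2} \left(6 x + 3\right) + t \left(6 x^{2} + 6 x + 5\right) + 2 x^{3} + 3 x^{2} + 5 x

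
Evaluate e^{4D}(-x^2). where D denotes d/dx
- x^{2} - 8 x - 16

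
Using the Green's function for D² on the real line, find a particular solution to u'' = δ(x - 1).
\frac{|x - 1|}{2}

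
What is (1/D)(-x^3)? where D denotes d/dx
- \frac{x^{4}}{4}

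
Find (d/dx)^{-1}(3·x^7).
\frac{3 x^{8}}{8}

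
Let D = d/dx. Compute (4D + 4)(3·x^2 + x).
12 x^{2} + 28 x + 4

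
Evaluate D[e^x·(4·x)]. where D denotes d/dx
4 \left(x + 1\right) e^{x}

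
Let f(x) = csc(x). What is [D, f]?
- \cot{\left(x \right)} \csc{\left(x \right)}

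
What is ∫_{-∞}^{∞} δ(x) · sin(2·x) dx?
0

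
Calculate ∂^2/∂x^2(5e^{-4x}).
80 e^{- 4 x}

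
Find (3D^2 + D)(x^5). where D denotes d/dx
5 x^{3} \left(x + 12\right)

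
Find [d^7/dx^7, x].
7\frac{d^{6}}{dx^{6}}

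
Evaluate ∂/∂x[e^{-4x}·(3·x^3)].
x^{2} \left(9 - 12 x\right) e^{- 4 x}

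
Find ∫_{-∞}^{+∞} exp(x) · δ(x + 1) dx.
e^{-1}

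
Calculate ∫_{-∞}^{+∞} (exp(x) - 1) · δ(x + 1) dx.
-1 + e^{-1}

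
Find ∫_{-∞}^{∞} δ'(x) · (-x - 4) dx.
1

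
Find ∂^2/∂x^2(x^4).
12 x^{2}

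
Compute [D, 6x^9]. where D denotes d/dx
54 x^{8}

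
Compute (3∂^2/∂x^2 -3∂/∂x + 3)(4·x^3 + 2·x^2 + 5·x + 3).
12 x^{3} - 30 x^{2} + 75 x + 6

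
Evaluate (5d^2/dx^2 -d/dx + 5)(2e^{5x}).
250 e^{5 x}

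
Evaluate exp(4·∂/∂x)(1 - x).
- x - 3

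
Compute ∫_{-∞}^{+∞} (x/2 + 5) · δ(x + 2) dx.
4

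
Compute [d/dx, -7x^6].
- 42 x^{5}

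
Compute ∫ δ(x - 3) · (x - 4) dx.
-1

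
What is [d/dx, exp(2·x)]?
2 e^{2 x}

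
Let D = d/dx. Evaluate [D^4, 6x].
24D^{3}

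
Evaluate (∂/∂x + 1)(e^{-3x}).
- 2 e^{- 3 x}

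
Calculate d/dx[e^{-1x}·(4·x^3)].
4 x^{2} \left(3 - x\right) e^{- x}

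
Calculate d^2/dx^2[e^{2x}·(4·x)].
16 \left(x + 1\right) e^{2 x}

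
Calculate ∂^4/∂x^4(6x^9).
18144 x^{5}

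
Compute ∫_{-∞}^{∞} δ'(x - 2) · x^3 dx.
-12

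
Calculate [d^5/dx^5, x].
5\frac{d^{4}}{dx^{4}}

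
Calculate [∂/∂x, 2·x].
2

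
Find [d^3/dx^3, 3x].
9\frac{d^{2}}{dx^{2}}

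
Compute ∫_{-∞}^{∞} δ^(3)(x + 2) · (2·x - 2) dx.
0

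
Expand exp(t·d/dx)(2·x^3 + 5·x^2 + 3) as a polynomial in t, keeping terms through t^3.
2 t^{3} + t^{2} \left(6 x + 5\right) + 2 t x \left(3 x + 5\right) + 2 x^{3} + 5 x^{2} + 3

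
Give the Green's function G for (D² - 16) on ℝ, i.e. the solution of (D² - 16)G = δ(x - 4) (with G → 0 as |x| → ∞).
-\frac{e^{-4|x - 4|}}{8}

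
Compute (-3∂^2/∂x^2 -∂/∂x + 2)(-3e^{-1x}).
0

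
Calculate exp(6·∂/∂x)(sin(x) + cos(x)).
\sqrt{2} \sin{\left(x + \frac{\pi}{4} + 6 \right)}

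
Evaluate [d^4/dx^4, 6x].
24\frac{d^{3}}{dx^{3}}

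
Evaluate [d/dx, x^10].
10 x^{9}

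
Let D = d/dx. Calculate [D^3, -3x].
-9D^{2}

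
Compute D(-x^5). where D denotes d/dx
- 5 x^{4}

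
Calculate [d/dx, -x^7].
- 7 x^{6}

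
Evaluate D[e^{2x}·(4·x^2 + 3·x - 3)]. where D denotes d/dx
\left(8 x^{2} + 14 x - 3\right) e^{2 x}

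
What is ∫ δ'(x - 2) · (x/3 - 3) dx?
- \frac{1}{3}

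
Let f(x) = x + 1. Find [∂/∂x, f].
1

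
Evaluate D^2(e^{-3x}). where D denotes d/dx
9 e^{- 3 x}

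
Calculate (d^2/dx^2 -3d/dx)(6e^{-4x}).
168 e^{- 4 x}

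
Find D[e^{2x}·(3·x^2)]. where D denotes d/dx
6 x \left(x + 1\right) e^{2 x}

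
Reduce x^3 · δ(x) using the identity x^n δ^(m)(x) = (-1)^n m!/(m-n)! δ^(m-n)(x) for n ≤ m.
0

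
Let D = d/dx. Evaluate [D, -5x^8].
- 40 x^{7}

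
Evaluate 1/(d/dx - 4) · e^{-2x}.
- \frac{e^{- 2 x}}{6}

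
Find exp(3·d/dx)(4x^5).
4 x^{5} + 60 x^{4} + 360 x^{3} + 1080 x^{2} + 1620 x + 972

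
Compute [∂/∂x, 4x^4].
16 x^{3}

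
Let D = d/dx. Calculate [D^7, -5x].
-35D^{6}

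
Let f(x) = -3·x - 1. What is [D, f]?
-3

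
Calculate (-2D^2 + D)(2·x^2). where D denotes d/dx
4 x - 8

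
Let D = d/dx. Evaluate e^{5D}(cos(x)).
\cos{\left(x + 5 \right)}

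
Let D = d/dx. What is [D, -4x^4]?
- 16 x^{3}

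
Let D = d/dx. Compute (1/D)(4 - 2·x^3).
- \frac{x^{4}}{2} + 4 x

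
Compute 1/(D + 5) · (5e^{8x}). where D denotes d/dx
\frac{5 e^{8 x}}{13}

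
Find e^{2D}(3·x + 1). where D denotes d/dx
3 x + 7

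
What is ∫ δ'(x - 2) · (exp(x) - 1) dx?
- e^{2}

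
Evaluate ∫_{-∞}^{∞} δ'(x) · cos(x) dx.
0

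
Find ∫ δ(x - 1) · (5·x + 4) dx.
9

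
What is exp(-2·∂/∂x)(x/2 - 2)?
\frac{x}{2} - 3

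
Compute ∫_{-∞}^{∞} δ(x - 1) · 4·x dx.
4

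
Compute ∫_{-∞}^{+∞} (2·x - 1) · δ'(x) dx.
-2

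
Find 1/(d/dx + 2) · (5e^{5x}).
\frac{5 e^{5 x}}{7}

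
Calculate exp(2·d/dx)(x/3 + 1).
\frac{x}{3} + \frac{5}{3}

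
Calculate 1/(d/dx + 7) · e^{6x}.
\frac{e^{6 x}}{13}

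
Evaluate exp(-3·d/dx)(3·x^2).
3 x^{2} - 18 x + 27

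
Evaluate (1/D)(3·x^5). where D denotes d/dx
\frac{x^{6}}{2}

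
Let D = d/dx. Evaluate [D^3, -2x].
-6D^{2}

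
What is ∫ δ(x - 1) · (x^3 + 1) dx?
2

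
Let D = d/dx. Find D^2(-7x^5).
- 140 x^{3}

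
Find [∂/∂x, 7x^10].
70 x^{9}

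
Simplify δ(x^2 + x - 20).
\frac{\delta(x - 4) + \delta(x + 5)}{9}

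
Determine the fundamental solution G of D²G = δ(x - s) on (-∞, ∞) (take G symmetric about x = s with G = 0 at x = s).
\frac{|x - s|}{2}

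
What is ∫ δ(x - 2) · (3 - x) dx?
1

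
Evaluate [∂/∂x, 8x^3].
24 x^{2}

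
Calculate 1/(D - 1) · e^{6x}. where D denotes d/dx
\frac{e^{6 x}}{5}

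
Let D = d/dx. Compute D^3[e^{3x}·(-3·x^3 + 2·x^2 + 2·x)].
\left(- 81 x^{3} - 189 x^{2} + 72\right) e^{3 x}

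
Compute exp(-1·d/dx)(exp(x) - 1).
e^{x - 1} - 1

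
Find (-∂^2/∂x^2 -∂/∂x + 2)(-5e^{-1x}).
- 10 e^{- x}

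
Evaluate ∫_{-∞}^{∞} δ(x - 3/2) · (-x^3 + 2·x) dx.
- \frac{3}{8}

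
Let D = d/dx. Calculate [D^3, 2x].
6D^{2}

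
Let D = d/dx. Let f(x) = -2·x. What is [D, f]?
-2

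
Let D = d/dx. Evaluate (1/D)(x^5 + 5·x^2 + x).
\frac{x^{6}}{6} + \frac{5 x^{3}}{3} + \frac{x^{2}}{2}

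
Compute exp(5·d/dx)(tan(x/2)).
\tan{\left(\frac{x}{2} + \frac{5}{2} \right)}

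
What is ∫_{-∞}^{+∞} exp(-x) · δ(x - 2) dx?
e^{-2}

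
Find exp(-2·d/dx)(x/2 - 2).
\frac{x}{2} - 3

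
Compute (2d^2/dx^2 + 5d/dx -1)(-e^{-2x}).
3 e^{- 2 x}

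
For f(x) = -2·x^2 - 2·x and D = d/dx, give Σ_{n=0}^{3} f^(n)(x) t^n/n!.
- 2 t^{2} - 2 t \left(2 x + 1\right) - 2 x^{2} - 2 x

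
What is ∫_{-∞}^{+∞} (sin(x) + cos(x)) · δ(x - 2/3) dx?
\sqrt{2} \sin{\left(\frac{2}{3} + \frac{\pi}{4} \right)}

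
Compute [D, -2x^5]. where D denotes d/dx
- 10 x^{4}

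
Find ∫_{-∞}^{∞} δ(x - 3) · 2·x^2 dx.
18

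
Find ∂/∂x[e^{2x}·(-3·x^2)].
6 x \left(- x - 1\right) e^{2 x}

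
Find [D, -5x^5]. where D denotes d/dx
- 25 x^{4}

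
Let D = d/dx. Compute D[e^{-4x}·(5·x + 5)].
5 \left(- 4 x - 3\right) e^{- 4 x}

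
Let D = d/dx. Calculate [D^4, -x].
-4D^{3}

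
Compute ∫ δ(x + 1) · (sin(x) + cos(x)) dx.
- \sin{\left(1 \right)} + \cos{\left(1 \right)}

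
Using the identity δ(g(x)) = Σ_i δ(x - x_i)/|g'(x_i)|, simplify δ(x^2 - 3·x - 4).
\frac{\delta(x + 1) + \delta(x - 4)}{5}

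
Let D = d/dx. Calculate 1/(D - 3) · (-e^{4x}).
- e^{4 x}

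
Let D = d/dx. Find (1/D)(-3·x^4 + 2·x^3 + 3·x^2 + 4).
- \frac{3 x^{5}}{5} + \frac{x^{4}}{2} + x^{3} + 4 x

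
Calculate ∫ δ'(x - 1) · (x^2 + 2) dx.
-2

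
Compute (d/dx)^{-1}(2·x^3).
\frac{x^{4}}{2}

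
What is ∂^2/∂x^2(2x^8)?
112 x^{6}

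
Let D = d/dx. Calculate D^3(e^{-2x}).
- 8 e^{- 2 x}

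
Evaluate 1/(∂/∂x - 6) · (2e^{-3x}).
- \frac{2 e^{- 3 x}}{9}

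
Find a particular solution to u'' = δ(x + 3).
\frac{|x + 3|}{2}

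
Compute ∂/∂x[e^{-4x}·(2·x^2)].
4 x \left(1 - 2 x\right) e^{- 4 x}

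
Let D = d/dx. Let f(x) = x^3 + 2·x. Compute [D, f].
3 x^{2} + 2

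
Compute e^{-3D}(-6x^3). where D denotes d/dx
- 6 x^{3} + 54 x^{2} - 162 x + 162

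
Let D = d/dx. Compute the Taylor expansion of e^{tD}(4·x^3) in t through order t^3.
4 t^{3} + 12 t^{2} x + 12 t x^{2} + 4 x^{3}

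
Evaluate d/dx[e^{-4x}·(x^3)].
x^{2} \left(3 - 4 x\right) e^{- 4 x}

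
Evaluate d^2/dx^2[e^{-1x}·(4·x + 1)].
\left(4 x - 7\right) e^{- x}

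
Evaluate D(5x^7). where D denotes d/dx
35 x^{6}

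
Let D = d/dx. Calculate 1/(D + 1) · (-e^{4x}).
- \frac{e^{4 x}}{5}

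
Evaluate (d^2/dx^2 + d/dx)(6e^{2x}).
36 e^{2 x}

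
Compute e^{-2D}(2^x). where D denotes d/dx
2^{x - 2}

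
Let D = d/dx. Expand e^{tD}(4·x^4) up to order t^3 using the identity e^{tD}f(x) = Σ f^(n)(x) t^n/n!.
4 x \left(4 t^{3} + 6 t^{2} x + 4 t x^{2} + x^{3}\right)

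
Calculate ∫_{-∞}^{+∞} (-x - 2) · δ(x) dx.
-2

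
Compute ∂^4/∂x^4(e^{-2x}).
16 e^{- 2 x}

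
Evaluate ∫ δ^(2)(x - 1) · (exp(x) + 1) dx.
e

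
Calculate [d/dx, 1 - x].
-1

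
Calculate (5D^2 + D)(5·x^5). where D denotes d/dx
25 x^{3} \left(x + 20\right)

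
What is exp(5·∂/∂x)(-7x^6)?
- 7 x^{6} - 210 x^{5} - 2625 x^{4} - 17500 x^{3} - 65625 x^{2} - 131250 x - 109375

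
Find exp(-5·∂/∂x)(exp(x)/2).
\frac{e^{x - 5}}{2}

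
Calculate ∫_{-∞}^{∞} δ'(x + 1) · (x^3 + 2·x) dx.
-5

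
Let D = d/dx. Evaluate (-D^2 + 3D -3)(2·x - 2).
12 - 6 x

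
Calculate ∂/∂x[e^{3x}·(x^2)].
x \left(3 x + 2\right) e^{3 x}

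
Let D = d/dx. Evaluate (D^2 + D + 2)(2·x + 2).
4 x + 6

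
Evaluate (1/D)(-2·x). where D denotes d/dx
- x^{2}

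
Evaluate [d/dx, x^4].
4 x^{3}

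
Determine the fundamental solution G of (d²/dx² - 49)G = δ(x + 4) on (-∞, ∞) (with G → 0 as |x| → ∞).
-\frac{e^{-7|x + 4|}}{14}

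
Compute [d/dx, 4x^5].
20 x^{4}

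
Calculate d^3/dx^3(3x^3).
18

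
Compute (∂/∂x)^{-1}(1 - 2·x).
- x^{2} + x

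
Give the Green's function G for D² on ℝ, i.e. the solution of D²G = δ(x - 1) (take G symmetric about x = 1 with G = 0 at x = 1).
\frac{|x - 1|}{2}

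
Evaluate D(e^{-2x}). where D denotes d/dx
- 2 e^{- 2 x}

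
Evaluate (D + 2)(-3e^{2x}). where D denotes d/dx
- 12 e^{2 x}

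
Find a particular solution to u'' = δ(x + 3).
\frac{|x + 3|}{2}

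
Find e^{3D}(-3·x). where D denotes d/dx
- 3 x - 9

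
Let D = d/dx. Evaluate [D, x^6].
6 x^{5}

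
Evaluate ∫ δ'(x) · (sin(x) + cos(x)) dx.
-1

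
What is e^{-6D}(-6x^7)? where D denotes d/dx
- 6 x^{7} + 252 x^{6} - 4536 x^{5} + 45360 x^{4} - 272160 x^{3} + 979776 x^{2} - 1959552 x + 1679616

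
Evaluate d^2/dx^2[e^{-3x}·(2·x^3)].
6 x \left(3 x^{2} - 6 x + 2\right) e^{- 3 x}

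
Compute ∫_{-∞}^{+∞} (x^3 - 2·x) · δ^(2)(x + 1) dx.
-6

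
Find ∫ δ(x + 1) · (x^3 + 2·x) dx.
-3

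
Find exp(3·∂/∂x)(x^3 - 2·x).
x^{3} + 9 x^{2} + 25 x + 21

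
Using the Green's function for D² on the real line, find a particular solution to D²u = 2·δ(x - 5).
|x - 5|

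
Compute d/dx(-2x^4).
- 8 x^{3}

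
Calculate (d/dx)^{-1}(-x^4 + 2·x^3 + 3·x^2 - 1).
- \frac{x^{5}}{5} + \frac{x^{4}}{2} + x^{3} - x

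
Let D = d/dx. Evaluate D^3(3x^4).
72 x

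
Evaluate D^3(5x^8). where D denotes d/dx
1680 x^{5}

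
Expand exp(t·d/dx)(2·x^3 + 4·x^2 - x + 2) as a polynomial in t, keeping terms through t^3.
2 t^{3} + t^{2} \left(6 x + 4\right) + t \left(6 x^{2} + 8 x - 1\right) + 2 x^{3} + 4 x^{2} - x + 2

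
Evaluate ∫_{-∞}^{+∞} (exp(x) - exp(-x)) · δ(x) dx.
0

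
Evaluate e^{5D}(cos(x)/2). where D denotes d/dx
\frac{\cos{\left(x + 5 \right)}}{2}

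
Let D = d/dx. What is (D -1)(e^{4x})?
3 e^{4 x}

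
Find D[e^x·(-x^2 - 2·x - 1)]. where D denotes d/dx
\left(- x^{2} - 4 x - 3\right) e^{x}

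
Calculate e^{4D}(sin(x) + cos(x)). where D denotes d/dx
\sqrt{2} \sin{\left(x + \frac{\pi}{4} + 4 \right)}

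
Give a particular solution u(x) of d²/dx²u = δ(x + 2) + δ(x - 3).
\frac{|x + 2|}{2} + \frac{|x - 3|}{2}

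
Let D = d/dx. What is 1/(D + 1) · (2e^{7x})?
\frac{e^{7 x}}{4}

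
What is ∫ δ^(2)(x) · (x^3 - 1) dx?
0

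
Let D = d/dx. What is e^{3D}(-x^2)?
- x^{2} - 6 x - 9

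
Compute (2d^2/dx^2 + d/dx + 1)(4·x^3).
4 x \left(x^{2} + 3 x + 12\right)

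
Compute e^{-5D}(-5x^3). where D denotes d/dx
- 5 x^{3} + 75 x^{2} - 375 x + 625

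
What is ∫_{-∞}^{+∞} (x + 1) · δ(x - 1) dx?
2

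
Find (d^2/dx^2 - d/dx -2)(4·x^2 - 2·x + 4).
- 8 x^{2} - 4 x + 2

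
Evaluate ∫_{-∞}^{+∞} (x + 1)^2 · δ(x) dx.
1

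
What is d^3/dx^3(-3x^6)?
- 360 x^{3}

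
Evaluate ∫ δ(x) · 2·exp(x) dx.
2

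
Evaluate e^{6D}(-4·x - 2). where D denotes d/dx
- 4 x - 26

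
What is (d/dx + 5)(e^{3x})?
8 e^{3 x}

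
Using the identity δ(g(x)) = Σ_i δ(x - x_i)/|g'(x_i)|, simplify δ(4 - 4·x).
\frac{\delta(x - 1)}{4}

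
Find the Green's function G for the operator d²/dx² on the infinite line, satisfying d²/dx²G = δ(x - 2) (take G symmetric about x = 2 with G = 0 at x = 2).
\frac{|x - 2|}{2}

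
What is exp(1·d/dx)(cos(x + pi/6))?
\cos{\left(x + \frac{\pi}{6} + 1 \right)}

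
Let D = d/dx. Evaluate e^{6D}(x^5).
x^{5} + 30 x^{4} + 360 x^{3} + 2160 x^{2} + 6480 x + 7776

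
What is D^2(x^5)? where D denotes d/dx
20 x^{3}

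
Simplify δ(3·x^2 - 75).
\frac{\delta(x - 5) + \delta(x + 5)}{30}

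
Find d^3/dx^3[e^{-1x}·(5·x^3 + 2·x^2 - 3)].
\left(- 5 x^{3} + 43 x^{2} - 78 x + 21\right) e^{- x}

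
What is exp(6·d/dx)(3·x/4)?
\frac{3 x}{4} + \frac{9}{2}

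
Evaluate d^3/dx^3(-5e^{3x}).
- 135 e^{3 x}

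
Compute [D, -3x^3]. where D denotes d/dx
- 9 x^{2}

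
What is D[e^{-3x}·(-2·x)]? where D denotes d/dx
2 \left(3 x - 1\right) e^{- 3 x}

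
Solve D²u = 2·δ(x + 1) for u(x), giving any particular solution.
|x + 1|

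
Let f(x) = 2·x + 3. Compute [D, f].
2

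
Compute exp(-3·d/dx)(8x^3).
8 x^{3} - 72 x^{2} + 216 x - 216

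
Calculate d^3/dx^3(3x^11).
2970 x^{8}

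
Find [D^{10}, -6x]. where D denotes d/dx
-60D^{9}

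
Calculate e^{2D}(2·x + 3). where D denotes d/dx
2 x + 7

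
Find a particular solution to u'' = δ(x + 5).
\frac{|x + 5|}{2}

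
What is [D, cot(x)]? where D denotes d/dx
- \frac{1}{\sin^{2}{\left(x \right)}}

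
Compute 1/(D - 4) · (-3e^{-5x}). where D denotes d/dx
\frac{e^{- 5 x}}{3}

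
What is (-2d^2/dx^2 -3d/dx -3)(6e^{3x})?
- 180 e^{3 x}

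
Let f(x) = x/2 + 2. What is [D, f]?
\frac{1}{2}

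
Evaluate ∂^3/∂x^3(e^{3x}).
27 e^{3 x}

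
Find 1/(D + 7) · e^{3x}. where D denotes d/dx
\frac{e^{3 x}}{10}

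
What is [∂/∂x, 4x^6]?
24 x^{5}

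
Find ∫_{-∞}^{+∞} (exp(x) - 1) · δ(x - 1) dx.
-1 + e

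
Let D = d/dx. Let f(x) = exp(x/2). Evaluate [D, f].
\frac{e^{\frac{x}{2}}}{2}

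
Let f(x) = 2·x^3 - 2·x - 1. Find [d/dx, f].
6 x^{2} - 2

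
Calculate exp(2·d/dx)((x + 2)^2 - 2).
x^{2} + 8 x + 14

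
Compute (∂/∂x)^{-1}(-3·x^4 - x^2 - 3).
- \frac{3 x^{5}}{5} - \frac{x^{3}}{3} - 3 x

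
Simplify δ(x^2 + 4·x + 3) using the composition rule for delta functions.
\frac{\delta(x + 3) + \delta(x + 1)}{2}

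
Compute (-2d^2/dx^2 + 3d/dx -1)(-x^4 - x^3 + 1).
x^{4} - 11 x^{3} + 15 x^{2} + 12 x - 1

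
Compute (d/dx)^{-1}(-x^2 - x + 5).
- \frac{x^{3}}{3} - \frac{x^{2}}{2} + 5 x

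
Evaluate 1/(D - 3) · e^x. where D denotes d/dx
- \frac{e^{x}}{2}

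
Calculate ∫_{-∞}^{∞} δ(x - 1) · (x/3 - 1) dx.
- \frac{2}{3}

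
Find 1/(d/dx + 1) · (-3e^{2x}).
- e^{2 x}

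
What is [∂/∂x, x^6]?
6 x^{5}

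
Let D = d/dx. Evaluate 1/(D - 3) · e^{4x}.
e^{4 x}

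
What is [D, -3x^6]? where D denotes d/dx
- 18 x^{5}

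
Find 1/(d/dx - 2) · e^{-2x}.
- \frac{e^{- 2 x}}{4}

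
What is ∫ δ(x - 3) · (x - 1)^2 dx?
4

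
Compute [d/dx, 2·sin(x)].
2 \cos{\left(x \right)}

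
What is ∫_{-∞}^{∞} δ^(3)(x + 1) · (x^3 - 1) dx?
-6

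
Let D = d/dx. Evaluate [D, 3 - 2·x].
-2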